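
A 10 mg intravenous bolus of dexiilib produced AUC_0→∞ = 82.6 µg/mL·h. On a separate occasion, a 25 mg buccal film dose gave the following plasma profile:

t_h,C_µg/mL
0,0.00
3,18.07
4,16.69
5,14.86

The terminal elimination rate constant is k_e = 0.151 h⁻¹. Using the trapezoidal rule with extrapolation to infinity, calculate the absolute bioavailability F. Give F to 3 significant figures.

F = 0.768

Trapezoidal AUC_0→5 (buccal film):
  [0→3]: (0.00+18.07)/2 × 3 = 27.105
  [3→4]: (18.07+16.69)/2 × 1 = 17.38
  [4→5]: (16.69+14.86)/2 × 1 = 15.775
  Sum = 60.26 µg/mL·h
Tail: C_last/k_e = 14.86/0.151 = 98.411
AUC_0→∞ (buccal film) = 60.26 + 98.411 = 158.671 µg/mL·h
F = (AUC_ev/D_ev)/(AUC_iv/D_iv) = (158.671/25)/(82.6/10) = 6.34684/8.26 = 0.7684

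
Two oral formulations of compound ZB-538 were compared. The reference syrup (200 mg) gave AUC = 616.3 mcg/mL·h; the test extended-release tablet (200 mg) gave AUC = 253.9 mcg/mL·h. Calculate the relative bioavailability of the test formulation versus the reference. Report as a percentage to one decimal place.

F_rel = 41.2%

F_rel = (AUC_test/D_test) / (AUC_ref/D_ref)
      = (253.9/200) / (616.3/200)
      = 1.2695 / 3.0815 = 0.4120 = 41.20%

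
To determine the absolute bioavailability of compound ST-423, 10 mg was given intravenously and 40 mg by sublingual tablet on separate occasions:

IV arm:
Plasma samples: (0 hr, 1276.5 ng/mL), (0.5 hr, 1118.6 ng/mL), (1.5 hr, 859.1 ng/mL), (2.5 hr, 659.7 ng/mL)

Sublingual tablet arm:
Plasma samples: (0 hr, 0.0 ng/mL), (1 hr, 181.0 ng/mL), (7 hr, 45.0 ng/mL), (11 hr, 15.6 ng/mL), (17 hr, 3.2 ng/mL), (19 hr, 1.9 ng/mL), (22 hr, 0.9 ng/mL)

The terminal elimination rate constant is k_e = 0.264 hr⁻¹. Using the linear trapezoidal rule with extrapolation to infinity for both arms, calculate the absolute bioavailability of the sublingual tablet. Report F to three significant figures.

Trapezoidal AUC_0→2.5 (IV):
  [0→0.5]: (1276.5+1118.6)/2 × 0.5 = 598.775
  [0.5→1.5]: (1118.6+859.1)/2 × 1 = 988.85
  [1.5→2.5]: (859.1+659.7)/2 × 1 = 759.4
  Sum = 2347.025 ng/mL·hr
IV tail: 659.7/0.264 = 2498.864; AUC_iv,0→∞ = 2347.025 + 2498.864 = 4845.889 ng/mL·hr
Trapezoidal AUC_0→22 (sublingual tablet):
  [0→1]: (0.0+181.0)/2 × 1 = 90.5
  [1→7]: (181.0+45.0)/2 × 6 = 678.0
  [7→11]: (45.0+15.6)/2 × 4 = 121.2
  [11→17]: (15.6+3.2)/2 × 6 = 56.4
  [17→19]: (3.2+1.9)/2 × 2 = 5.1
  [19→22]: (1.9+0.9)/2 × 3 = 4.2
  Sum = 955.4 ng/mL·hr
sublingual tablet tail: 0.9/0.264 = 3.409; AUC_ev,0→∞ = 955.4 + 3.409 = 958.809 ng/mL·hr
F = (AUC_ev/D_ev)/(AUC_iv/D_iv) = (958.809/40)/(4845.889/10) = 23.970225/484.5889 = 0.0495

F = 0.0495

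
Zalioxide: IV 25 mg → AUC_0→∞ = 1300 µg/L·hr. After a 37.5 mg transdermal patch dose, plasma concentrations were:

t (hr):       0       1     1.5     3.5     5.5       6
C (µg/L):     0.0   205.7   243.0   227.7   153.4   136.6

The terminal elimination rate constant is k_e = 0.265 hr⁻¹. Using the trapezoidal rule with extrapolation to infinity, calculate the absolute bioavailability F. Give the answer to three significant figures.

Trapezoidal AUC_0→6 (transdermal patch):
  [0→1]: (0.0+205.7)/2 × 1 = 102.85
  [1→1.5]: (205.7+243.0)/2 × 0.5 = 112.175
  [1.5→3.5]: (243.0+227.7)/2 × 2 = 470.7
  [3.5→5.5]: (227.7+153.4)/2 × 2 = 381.1
  [5.5→6]: (153.4+136.6)/2 × 0.5 = 72.5
  Sum = 1139.325 µg/L·hr
Tail: C_last/k_e = 136.6/0.265 = 515.472
AUC_0→∞ (transdermal patch) = 1139.325 + 515.472 = 1654.797 µg/L·hr
F = (AUC_ev/D_ev)/(AUC_iv/D_iv) = (1654.797/37.5)/(1300/25) = 44.12792/52 = 0.8486

F = 0.849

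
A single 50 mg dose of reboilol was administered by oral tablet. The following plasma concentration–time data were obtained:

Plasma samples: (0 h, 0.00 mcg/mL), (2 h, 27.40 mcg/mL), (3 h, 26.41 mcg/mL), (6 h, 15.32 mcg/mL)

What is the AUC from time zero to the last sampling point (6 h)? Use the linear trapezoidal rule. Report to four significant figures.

AUC = 116.9 mcg/mL·h

Trapezoidal AUC_0→6:
  [0→2]: (0.00+27.40)/2 × 2 = 27.4
  [2→3]: (27.40+26.41)/2 × 1 = 26.905
  [3→6]: (26.41+15.32)/2 × 3 = 62.595
  Sum = 116.9 mcg/mL·h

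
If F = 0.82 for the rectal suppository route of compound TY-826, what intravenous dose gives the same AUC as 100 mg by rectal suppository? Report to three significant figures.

Systemic exposure from an extravascular dose = F × D_ev, so the equivalent IV dose is F × D_ev.
D_iv = F × D_ev = 0.82 × 100 = 82 mg

D_iv = 82.0 mg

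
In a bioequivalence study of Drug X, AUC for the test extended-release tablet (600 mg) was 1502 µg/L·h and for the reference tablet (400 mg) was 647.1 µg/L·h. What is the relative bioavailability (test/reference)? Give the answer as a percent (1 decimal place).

F_rel = 154.7%

F_rel = (AUC_test/D_test) / (AUC_ref/D_ref)
      = (1502/600) / (647.1/400)
      = 2.50333 / 1.61775 = 1.5474 = 154.74%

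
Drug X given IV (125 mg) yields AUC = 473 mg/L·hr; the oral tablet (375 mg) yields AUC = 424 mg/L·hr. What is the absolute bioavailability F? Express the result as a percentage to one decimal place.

F = 29.9%

F = (AUC_ev / D_ev) / (AUC_iv / D_iv)
  = (424/375) / (473/125)
  = 1.13067 / 3.784 = 0.2988
  = 29.88%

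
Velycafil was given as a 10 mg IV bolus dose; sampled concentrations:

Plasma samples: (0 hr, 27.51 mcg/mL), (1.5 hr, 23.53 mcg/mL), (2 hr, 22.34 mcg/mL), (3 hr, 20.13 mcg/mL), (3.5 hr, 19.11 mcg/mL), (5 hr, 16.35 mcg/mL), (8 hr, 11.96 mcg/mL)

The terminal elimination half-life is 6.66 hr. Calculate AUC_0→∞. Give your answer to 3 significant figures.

Trapezoidal AUC_0→8:
  [0→1.5]: (27.51+23.53)/2 × 1.5 = 38.28
  [1.5→2]: (23.53+22.34)/2 × 0.5 = 11.4675
  [2→3]: (22.34+20.13)/2 × 1 = 21.235
  [3→3.5]: (20.13+19.11)/2 × 0.5 = 9.81
  [3.5→5]: (19.11+16.35)/2 × 1.5 = 26.595
  [5→8]: (16.35+11.96)/2 × 3 = 42.465
  Sum = 149.8525 mcg/mL·hr
k_e = ln2 / t½ = 0.693147 / 6.66 = 0.1041 hr^-1
Extrapolated tail: C_last / k_e = 11.96 / 0.1041 = 114.890
AUC_0→∞ = 149.8525 + 114.890 = 264.7425 mcg/mL·hr

AUC = 265 mcg/mL·hr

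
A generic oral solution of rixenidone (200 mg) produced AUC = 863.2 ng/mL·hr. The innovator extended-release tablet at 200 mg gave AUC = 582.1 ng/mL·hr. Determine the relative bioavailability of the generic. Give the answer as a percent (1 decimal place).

F_rel = 148.3%

F_rel = (AUC_test/D_test) / (AUC_ref/D_ref)
      = (863.2/200) / (582.1/200)
      = 4.316 / 2.9105 = 1.4829 = 148.29%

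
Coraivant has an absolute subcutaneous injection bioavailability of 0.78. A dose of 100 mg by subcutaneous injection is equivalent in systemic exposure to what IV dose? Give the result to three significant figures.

D_iv = 78.0 mg

Systemic exposure from an extravascular dose = F × D_ev, so the equivalent IV dose is F × D_ev.
D_iv = F × D_ev = 0.78 × 100 = 78 mg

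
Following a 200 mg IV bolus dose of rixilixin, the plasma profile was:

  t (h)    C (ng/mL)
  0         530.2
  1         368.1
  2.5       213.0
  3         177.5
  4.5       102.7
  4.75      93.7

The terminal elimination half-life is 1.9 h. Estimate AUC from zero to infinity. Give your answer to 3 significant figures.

AUC = 1470 ng/mL·h

Trapezoidal AUC_0→4.75:
  [0→1]: (530.2+368.1)/2 × 1 = 449.15
  [1→2.5]: (368.1+213.0)/2 × 1.5 = 435.825
  [2.5→3]: (213.0+177.5)/2 × 0.5 = 97.625
  [3→4.5]: (177.5+102.7)/2 × 1.5 = 210.15
  [4.5→4.75]: (102.7+93.7)/2 × 0.25 = 24.55
  Sum = 1217.3 ng/mL·h
k_e = ln2 / t½ = 0.693147 / 1.9 = 0.3648 h^-1
Extrapolated tail: C_last / k_e = 93.7 / 0.3648 = 256.853
AUC_0→∞ = 1217.3 + 256.853 = 1474.153 ng/mL·h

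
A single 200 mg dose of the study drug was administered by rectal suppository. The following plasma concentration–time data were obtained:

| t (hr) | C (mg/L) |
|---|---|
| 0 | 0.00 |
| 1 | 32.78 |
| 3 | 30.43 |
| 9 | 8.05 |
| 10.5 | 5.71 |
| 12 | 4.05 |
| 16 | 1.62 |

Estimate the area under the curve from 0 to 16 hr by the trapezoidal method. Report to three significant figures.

AUC = 224 mg/L·hr

Trapezoidal AUC_0→16:
  [0→1]: (0.00+32.78)/2 × 1 = 16.39
  [1→3]: (32.78+30.43)/2 × 2 = 63.21
  [3→9]: (30.43+8.05)/2 × 6 = 115.44
  [9→10.5]: (8.05+5.71)/2 × 1.5 = 10.32
  [10.5→12]: (5.71+4.05)/2 × 1.5 = 7.32
  [12→16]: (4.05+1.62)/2 × 4 = 11.34
  Sum = 224.02 mg/L·hr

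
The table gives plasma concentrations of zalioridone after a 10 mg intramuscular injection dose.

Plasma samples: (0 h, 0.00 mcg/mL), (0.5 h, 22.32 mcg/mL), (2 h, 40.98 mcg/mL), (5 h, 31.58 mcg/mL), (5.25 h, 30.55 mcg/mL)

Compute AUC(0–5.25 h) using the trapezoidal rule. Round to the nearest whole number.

AUC = 170 mcg/mL·h

Trapezoidal AUC_0→5.25:
  [0→0.5]: (0.00+22.32)/2 × 0.5 = 5.58
  [0.5→2]: (22.32+40.98)/2 × 1.5 = 47.475
  [2→5]: (40.98+31.58)/2 × 3 = 108.84
  [5→5.25]: (31.58+30.55)/2 × 0.25 = 7.76625
  Sum = 169.66125 mcg/mL·h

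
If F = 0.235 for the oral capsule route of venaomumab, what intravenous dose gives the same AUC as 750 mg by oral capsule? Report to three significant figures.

Systemic exposure from an extravascular dose = F × D_ev, so the equivalent IV dose is F × D_ev.
D_iv = F × D_ev = 0.235 × 750 = 176.25 mg

D_iv = 176 mg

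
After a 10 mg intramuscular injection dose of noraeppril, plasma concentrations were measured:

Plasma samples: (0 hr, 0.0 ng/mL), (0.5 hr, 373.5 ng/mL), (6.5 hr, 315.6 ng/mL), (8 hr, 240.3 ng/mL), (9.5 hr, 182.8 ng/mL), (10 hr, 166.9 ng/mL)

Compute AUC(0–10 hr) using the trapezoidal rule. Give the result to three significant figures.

Trapezoidal AUC_0→10:
  [0→0.5]: (0.0+373.5)/2 × 0.5 = 93.375
  [0.5→6.5]: (373.5+315.6)/2 × 6 = 2067.3
  [6.5→8]: (315.6+240.3)/2 × 1.5 = 416.925
  [8→9.5]: (240.3+182.8)/2 × 1.5 = 317.325
  [9.5→10]: (182.8+166.9)/2 × 0.5 = 87.425
  Sum = 2982.35 ng/mL·hr

AUC = 2980 ng/mL·hr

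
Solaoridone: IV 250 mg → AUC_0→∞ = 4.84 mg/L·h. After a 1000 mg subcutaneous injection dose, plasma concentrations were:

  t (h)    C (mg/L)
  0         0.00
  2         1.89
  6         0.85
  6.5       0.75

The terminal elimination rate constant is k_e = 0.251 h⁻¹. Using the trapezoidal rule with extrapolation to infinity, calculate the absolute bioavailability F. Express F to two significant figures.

F = 0.56

Trapezoidal AUC_0→6.5 (subcutaneous injection):
  [0→2]: (0.00+1.89)/2 × 2 = 1.89
  [2→6]: (1.89+0.85)/2 × 4 = 5.48
  [6→6.5]: (0.85+0.75)/2 × 0.5 = 0.4
  Sum = 7.77 mg/L·h
Tail: C_last/k_e = 0.75/0.251 = 2.988
AUC_0→∞ (subcutaneous injection) = 7.77 + 2.988 = 10.758 mg/L·h
F = (AUC_ev/D_ev)/(AUC_iv/D_iv) = (10.758/1000)/(4.84/250) = 0.010758/0.01936 = 0.5557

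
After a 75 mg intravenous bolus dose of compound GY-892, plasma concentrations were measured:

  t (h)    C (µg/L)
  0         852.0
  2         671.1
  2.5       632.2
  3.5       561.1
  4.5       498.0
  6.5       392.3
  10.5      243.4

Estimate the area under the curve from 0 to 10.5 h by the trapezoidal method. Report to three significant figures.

Trapezoidal AUC_0→10.5:
  [0→2]: (852.0+671.1)/2 × 2 = 1523.1
  [2→2.5]: (671.1+632.2)/2 × 0.5 = 325.825
  [2.5→3.5]: (632.2+561.1)/2 × 1 = 596.65
  [3.5→4.5]: (561.1+498.0)/2 × 1 = 529.55
  [4.5→6.5]: (498.0+392.3)/2 × 2 = 890.3
  [6.5→10.5]: (392.3+243.4)/2 × 4 = 1271.4
  Sum = 5136.825 µg/L·h

AUC = 5140 µg/L·h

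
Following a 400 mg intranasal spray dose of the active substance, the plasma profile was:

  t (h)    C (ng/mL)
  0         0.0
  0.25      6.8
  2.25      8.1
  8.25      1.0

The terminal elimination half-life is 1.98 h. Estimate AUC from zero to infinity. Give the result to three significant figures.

AUC = 45.9 ng/mL·h

Trapezoidal AUC_0→8.25:
  [0→0.25]: (0.0+6.8)/2 × 0.25 = 0.85
  [0.25→2.25]: (6.8+8.1)/2 × 2 = 14.9
  [2.25→8.25]: (8.1+1.0)/2 × 6 = 27.3
  Sum = 43.05 ng/mL·h
k_e = ln2 / t½ = 0.693147 / 1.98 = 0.3501 h^-1
Extrapolated tail: C_last / k_e = 1.0 / 0.3501 = 2.856
AUC_0→∞ = 43.05 + 2.856 = 45.906 ng/mL·h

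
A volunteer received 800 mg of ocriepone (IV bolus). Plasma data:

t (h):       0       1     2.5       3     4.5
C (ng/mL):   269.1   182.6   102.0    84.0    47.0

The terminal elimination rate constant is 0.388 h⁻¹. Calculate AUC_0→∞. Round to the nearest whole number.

AUC = 705 ng/mL·h

Trapezoidal AUC_0→4.5:
  [0→1]: (269.1+182.6)/2 × 1 = 225.85
  [1→2.5]: (182.6+102.0)/2 × 1.5 = 213.45
  [2.5→3]: (102.0+84.0)/2 × 0.5 = 46.5
  [3→4.5]: (84.0+47.0)/2 × 1.5 = 98.25
  Sum = 584.05 ng/mL·h
Extrapolated tail: C_last / k_e = 47.0 / 0.388 = 121.134
AUC_0→∞ = 584.05 + 121.134 = 705.184 ng/mL·h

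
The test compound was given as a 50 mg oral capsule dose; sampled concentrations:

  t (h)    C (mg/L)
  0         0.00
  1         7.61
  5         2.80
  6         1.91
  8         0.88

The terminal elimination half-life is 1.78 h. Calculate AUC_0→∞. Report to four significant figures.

AUC = 32.03 mg/L·h

Trapezoidal AUC_0→8:
  [0→1]: (0.00+7.61)/2 × 1 = 3.805
  [1→5]: (7.61+2.80)/2 × 4 = 20.82
  [5→6]: (2.80+1.91)/2 × 1 = 2.355
  [6→8]: (1.91+0.88)/2 × 2 = 2.79
  Sum = 29.77 mg/L·h
k_e = ln2 / t½ = 0.693147 / 1.78 = 0.3894 h^-1
Extrapolated tail: C_last / k_e = 0.88 / 0.3894 = 2.260
AUC_0→∞ = 29.77 + 2.260 = 32.03 mg/L·h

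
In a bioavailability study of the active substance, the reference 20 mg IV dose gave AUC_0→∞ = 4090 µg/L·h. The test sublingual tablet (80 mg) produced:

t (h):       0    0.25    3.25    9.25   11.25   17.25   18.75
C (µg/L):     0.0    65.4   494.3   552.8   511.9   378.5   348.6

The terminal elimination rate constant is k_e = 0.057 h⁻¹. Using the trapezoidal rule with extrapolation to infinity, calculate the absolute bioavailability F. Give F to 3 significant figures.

Trapezoidal AUC_0→18.75 (sublingual tablet):
  [0→0.25]: (0.0+65.4)/2 × 0.25 = 8.175
  [0.25→3.25]: (65.4+494.3)/2 × 3 = 839.55
  [3.25→9.25]: (494.3+552.8)/2 × 6 = 3141.3
  [9.25→11.25]: (552.8+511.9)/2 × 2 = 1064.7
  [11.25→17.25]: (511.9+378.5)/2 × 6 = 2671.2
  [17.25→18.75]: (378.5+348.6)/2 × 1.5 = 545.325
  Sum = 8270.25 µg/L·h
Tail: C_last/k_e = 348.6/0.057 = 6115.789
AUC_0→∞ (sublingual tablet) = 8270.25 + 6115.789 = 14386.039 µg/L·h
F = (AUC_ev/D_ev)/(AUC_iv/D_iv) = (14386.039/80)/(4090/20) = 179.825/204.5 = 0.8793

F = 0.879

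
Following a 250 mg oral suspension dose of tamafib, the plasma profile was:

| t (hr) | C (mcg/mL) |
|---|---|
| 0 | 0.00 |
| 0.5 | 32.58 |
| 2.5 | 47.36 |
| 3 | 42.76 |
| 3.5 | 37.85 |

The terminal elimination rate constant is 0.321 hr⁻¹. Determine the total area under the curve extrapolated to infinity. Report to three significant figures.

Trapezoidal AUC_0→3.5:
  [0→0.5]: (0.00+32.58)/2 × 0.5 = 8.145
  [0.5→2.5]: (32.58+47.36)/2 × 2 = 79.94
  [2.5→3]: (47.36+42.76)/2 × 0.5 = 22.53
  [3→3.5]: (42.76+37.85)/2 × 0.5 = 20.1525
  Sum = 130.7675 mcg/mL·hr
Extrapolated tail: C_last / k_e = 37.85 / 0.321 = 117.913
AUC_0→∞ = 130.7675 + 117.913 = 248.6805 mcg/mL·hr

AUC = 249 mcg/mL·hr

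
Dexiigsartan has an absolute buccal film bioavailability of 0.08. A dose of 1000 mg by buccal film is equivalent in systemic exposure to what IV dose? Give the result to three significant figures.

D_iv = 80.0 mg

Systemic exposure from an extravascular dose = F × D_ev, so the equivalent IV dose is F × D_ev.
D_iv = F × D_ev = 0.08 × 1000 = 80 mg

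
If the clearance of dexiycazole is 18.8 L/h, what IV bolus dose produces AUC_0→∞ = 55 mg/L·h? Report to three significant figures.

Dose = 1030 mg

Dose_iv = CL × AUC_0→∞
     = 18.8 × 55 = 1034 mg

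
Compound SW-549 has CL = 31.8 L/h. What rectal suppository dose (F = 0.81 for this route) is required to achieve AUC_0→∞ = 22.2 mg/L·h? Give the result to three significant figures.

Dose = 872 mg

Dose = CL × AUC_0→∞ / F
     = 31.8 × 22.2 / 0.81 = 871.556 mg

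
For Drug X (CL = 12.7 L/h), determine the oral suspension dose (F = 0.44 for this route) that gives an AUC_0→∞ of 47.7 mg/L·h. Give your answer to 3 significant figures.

Dose = CL × AUC_0→∞ / F
     = 12.7 × 47.7 / 0.44 = 1376.8 mg

Dose = 1380 mg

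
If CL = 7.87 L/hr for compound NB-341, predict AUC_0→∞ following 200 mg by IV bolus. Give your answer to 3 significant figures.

AUC = 25.4 mg/L·hr

AUC_0→∞ = Dose_iv / CL
        = 200 / 7.87 = 25.413 mg/L·hr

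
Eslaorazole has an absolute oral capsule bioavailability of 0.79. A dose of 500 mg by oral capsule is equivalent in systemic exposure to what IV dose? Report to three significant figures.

D_iv = 395 mg

Systemic exposure from an extravascular dose = F × D_ev, so the equivalent IV dose is F × D_ev.
D_iv = F × D_ev = 0.79 × 500 = 395 mg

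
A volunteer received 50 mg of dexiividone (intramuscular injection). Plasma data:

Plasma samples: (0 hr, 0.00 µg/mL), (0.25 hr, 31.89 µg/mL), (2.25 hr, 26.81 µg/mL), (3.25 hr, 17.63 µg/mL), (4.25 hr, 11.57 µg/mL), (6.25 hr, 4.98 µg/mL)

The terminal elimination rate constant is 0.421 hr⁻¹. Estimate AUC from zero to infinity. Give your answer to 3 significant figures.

Trapezoidal AUC_0→6.25:
  [0→0.25]: (0.00+31.89)/2 × 0.25 = 3.98625
  [0.25→2.25]: (31.89+26.81)/2 × 2 = 58.7
  [2.25→3.25]: (26.81+17.63)/2 × 1 = 22.22
  [3.25→4.25]: (17.63+11.57)/2 × 1 = 14.6
  [4.25→6.25]: (11.57+4.98)/2 × 2 = 16.55
  Sum = 116.05625 µg/mL·hr
Extrapolated tail: C_last / k_e = 4.98 / 0.421 = 11.829
AUC_0→∞ = 116.05625 + 11.829 = 127.88525 µg/mL·hr

AUC = 128 µg/mL·hr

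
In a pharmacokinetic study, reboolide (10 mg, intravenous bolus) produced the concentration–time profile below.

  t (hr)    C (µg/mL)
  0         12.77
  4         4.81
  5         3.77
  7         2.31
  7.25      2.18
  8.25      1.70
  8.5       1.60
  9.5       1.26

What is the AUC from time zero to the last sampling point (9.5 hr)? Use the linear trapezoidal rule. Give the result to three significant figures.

Trapezoidal AUC_0→9.5:
  [0→4]: (12.77+4.81)/2 × 4 = 35.16
  [4→5]: (4.81+3.77)/2 × 1 = 4.29
  [5→7]: (3.77+2.31)/2 × 2 = 6.08
  [7→7.25]: (2.31+2.18)/2 × 0.25 = 0.56125
  [7.25→8.25]: (2.18+1.70)/2 × 1 = 1.94
  [8.25→8.5]: (1.70+1.60)/2 × 0.25 = 0.4125
  [8.5→9.5]: (1.60+1.26)/2 × 1 = 1.43
  Sum = 49.87375 µg/mL·hr

AUC = 49.9 µg/mL·hr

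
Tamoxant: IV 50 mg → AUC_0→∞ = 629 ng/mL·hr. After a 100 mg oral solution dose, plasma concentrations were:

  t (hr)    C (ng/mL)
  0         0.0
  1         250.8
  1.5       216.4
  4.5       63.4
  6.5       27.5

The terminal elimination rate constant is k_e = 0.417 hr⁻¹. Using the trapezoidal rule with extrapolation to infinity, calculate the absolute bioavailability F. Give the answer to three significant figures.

Trapezoidal AUC_0→6.5 (oral solution):
  [0→1]: (0.0+250.8)/2 × 1 = 125.4
  [1→1.5]: (250.8+216.4)/2 × 0.5 = 116.8
  [1.5→4.5]: (216.4+63.4)/2 × 3 = 419.7
  [4.5→6.5]: (63.4+27.5)/2 × 2 = 90.9
  Sum = 752.8 ng/mL·hr
Tail: C_last/k_e = 27.5/0.417 = 65.947
AUC_0→∞ (oral solution) = 752.8 + 65.947 = 818.747 ng/mL·hr
F = (AUC_ev/D_ev)/(AUC_iv/D_iv) = (818.747/100)/(629/50) = 8.18747/12.58 = 0.6508

F = 0.651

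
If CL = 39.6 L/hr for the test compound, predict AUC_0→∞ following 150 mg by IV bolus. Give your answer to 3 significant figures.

AUC = 3.79 mg/L·hr

AUC_0→∞ = Dose_iv / CL
        = 150 / 39.6 = 3.78788 mg/L·hr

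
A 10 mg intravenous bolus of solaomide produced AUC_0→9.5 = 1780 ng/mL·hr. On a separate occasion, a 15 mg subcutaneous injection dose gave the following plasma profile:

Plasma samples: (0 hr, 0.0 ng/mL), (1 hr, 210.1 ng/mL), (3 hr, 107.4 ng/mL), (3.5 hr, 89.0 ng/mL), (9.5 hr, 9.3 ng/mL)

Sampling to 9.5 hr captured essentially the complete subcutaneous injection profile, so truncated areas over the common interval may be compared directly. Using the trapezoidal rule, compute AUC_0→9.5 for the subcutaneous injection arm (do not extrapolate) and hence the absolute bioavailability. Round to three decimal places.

Trapezoidal AUC_0→9.5 (subcutaneous injection):
  [0→1]: (0.0+210.1)/2 × 1 = 105.05
  [1→3]: (210.1+107.4)/2 × 2 = 317.5
  [3→3.5]: (107.4+89.0)/2 × 0.5 = 49.1
  [3.5→9.5]: (89.0+9.3)/2 × 6 = 294.9
  Sum = 766.55 ng/mL·hr
F = (AUC_ev/D_ev)/(AUC_iv/D_iv) = (766.55/15)/(1780/10) = 51.1033/178 = 0.2871

F = 0.287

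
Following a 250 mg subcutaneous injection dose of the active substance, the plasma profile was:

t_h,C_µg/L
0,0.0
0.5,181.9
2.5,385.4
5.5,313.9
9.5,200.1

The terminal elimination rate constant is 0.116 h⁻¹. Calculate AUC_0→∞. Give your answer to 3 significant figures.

Trapezoidal AUC_0→9.5:
  [0→0.5]: (0.0+181.9)/2 × 0.5 = 45.475
  [0.5→2.5]: (181.9+385.4)/2 × 2 = 567.3
  [2.5→5.5]: (385.4+313.9)/2 × 3 = 1048.95
  [5.5→9.5]: (313.9+200.1)/2 × 4 = 1028.0
  Sum = 2689.725 µg/L·h
Extrapolated tail: C_last / k_e = 200.1 / 0.116 = 1725.000
AUC_0→∞ = 2689.725 + 1725.000 = 4414.725 µg/L·h

AUC = 4410 µg/L·h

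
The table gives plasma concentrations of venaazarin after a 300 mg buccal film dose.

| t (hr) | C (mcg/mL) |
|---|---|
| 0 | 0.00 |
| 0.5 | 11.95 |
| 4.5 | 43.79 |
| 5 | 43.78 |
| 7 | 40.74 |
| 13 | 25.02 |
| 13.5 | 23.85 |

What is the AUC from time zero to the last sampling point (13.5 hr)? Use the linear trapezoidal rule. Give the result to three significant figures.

AUC = 430 mcg/mL·hr

Trapezoidal AUC_0→13.5:
  [0→0.5]: (0.00+11.95)/2 × 0.5 = 2.9875
  [0.5→4.5]: (11.95+43.79)/2 × 4 = 111.48
  [4.5→5]: (43.79+43.78)/2 × 0.5 = 21.8925
  [5→7]: (43.78+40.74)/2 × 2 = 84.52
  [7→13]: (40.74+25.02)/2 × 6 = 197.28
  [13→13.5]: (25.02+23.85)/2 × 0.5 = 12.2175
  Sum = 430.3775 mcg/mL·hr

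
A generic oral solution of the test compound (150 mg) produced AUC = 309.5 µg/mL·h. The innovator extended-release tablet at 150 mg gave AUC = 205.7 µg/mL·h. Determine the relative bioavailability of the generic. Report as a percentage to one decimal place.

F_rel = 150.5%

F_rel = (AUC_test/D_test) / (AUC_ref/D_ref)
      = (309.5/150) / (205.7/150)
      = 2.06333 / 1.37133 = 1.5046 = 150.46%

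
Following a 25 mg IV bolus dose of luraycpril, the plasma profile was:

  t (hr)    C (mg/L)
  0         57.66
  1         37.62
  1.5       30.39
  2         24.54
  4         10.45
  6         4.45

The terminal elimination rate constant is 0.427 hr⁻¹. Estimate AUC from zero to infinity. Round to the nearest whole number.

Trapezoidal AUC_0→6:
  [0→1]: (57.66+37.62)/2 × 1 = 47.64
  [1→1.5]: (37.62+30.39)/2 × 0.5 = 17.0025
  [1.5→2]: (30.39+24.54)/2 × 0.5 = 13.7325
  [2→4]: (24.54+10.45)/2 × 2 = 34.99
  [4→6]: (10.45+4.45)/2 × 2 = 14.9
  Sum = 128.265 mg/L·hr
Extrapolated tail: C_last / k_e = 4.45 / 0.427 = 10.422
AUC_0→∞ = 128.265 + 10.422 = 138.687 mg/L·hr

AUC = 139 mg/L·hr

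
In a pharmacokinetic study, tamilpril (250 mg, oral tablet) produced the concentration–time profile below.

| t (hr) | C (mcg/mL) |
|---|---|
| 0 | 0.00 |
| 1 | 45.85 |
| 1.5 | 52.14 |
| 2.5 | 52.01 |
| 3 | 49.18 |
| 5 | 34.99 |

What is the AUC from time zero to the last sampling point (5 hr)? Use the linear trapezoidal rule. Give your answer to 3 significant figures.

AUC = 209 mcg/mL·hr

Trapezoidal AUC_0→5:
  [0→1]: (0.00+45.85)/2 × 1 = 22.925
  [1→1.5]: (45.85+52.14)/2 × 0.5 = 24.4975
  [1.5→2.5]: (52.14+52.01)/2 × 1 = 52.075
  [2.5→3]: (52.01+49.18)/2 × 0.5 = 25.2975
  [3→5]: (49.18+34.99)/2 × 2 = 84.17
  Sum = 208.965 mcg/mL·hr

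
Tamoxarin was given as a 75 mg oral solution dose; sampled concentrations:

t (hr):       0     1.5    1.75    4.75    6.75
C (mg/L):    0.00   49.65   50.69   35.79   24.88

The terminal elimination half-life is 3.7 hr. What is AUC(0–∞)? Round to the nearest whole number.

Trapezoidal AUC_0→6.75:
  [0→1.5]: (0.00+49.65)/2 × 1.5 = 37.2375
  [1.5→1.75]: (49.65+50.69)/2 × 0.25 = 12.5425
  [1.75→4.75]: (50.69+35.79)/2 × 3 = 129.72
  [4.75→6.75]: (35.79+24.88)/2 × 2 = 60.67
  Sum = 240.17 mg/L·hr
k_e = ln2 / t½ = 0.693147 / 3.7 = 0.1873 hr^-1
Extrapolated tail: C_last / k_e = 24.88 / 0.1873 = 132.835
AUC_0→∞ = 240.17 + 132.835 = 373.005 mg/L·hr

AUC = 373 mg/L·hr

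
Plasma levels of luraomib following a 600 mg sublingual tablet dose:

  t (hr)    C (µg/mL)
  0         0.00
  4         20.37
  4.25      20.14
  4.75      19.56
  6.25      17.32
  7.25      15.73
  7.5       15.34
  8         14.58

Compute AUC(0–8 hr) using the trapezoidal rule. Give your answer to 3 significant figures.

AUC = 111 µg/mL·hr

Trapezoidal AUC_0→8:
  [0→4]: (0.00+20.37)/2 × 4 = 40.74
  [4→4.25]: (20.37+20.14)/2 × 0.25 = 5.06375
  [4.25→4.75]: (20.14+19.56)/2 × 0.5 = 9.925
  [4.75→6.25]: (19.56+17.32)/2 × 1.5 = 27.66
  [6.25→7.25]: (17.32+15.73)/2 × 1 = 16.525
  [7.25→7.5]: (15.73+15.34)/2 × 0.25 = 3.88375
  [7.5→8]: (15.34+14.58)/2 × 0.5 = 7.48
  Sum = 111.2775 µg/mL·hr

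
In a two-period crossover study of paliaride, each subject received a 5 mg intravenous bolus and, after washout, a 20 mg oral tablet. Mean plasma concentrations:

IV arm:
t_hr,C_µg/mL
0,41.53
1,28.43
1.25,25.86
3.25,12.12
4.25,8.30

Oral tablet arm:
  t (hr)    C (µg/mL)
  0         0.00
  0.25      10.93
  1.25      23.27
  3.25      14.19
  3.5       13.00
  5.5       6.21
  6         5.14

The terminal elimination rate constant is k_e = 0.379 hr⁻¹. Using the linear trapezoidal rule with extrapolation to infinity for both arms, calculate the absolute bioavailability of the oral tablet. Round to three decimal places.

Trapezoidal AUC_0→4.25 (IV):
  [0→1]: (41.53+28.43)/2 × 1 = 34.98
  [1→1.25]: (28.43+25.86)/2 × 0.25 = 6.78625
  [1.25→3.25]: (25.86+12.12)/2 × 2 = 37.98
  [3.25→4.25]: (12.12+8.30)/2 × 1 = 10.21
  Sum = 89.95625 µg/mL·hr
IV tail: 8.30/0.379 = 21.900; AUC_iv,0→∞ = 89.95625 + 21.900 = 111.85625 µg/mL·hr
Trapezoidal AUC_0→6 (oral tablet):
  [0→0.25]: (0.00+10.93)/2 × 0.25 = 1.36625
  [0.25→1.25]: (10.93+23.27)/2 × 1 = 17.1
  [1.25→3.25]: (23.27+14.19)/2 × 2 = 37.46
  [3.25→3.5]: (14.19+13.00)/2 × 0.25 = 3.39875
  [3.5→5.5]: (13.00+6.21)/2 × 2 = 19.21
  [5.5→6]: (6.21+5.14)/2 × 0.5 = 2.8375
  Sum = 81.3725 µg/mL·hr
oral tablet tail: 5.14/0.379 = 13.562; AUC_ev,0→∞ = 81.3725 + 13.562 = 94.9345 µg/mL·hr
F = (AUC_ev/D_ev)/(AUC_iv/D_iv) = (94.9345/20)/(111.85625/5) = 4.746725/22.37125 = 0.2122

F = 0.212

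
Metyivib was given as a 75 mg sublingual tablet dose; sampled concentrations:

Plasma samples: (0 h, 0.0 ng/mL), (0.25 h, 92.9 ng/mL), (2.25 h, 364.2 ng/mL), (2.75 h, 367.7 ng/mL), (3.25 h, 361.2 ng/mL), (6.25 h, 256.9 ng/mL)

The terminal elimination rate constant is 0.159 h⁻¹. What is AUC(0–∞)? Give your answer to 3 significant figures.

Trapezoidal AUC_0→6.25:
  [0→0.25]: (0.0+92.9)/2 × 0.25 = 11.6125
  [0.25→2.25]: (92.9+364.2)/2 × 2 = 457.1
  [2.25→2.75]: (364.2+367.7)/2 × 0.5 = 182.975
  [2.75→3.25]: (367.7+361.2)/2 × 0.5 = 182.225
  [3.25→6.25]: (361.2+256.9)/2 × 3 = 927.15
  Sum = 1761.0625 ng/mL·h
Extrapolated tail: C_last / k_e = 256.9 / 0.159 = 1615.723
AUC_0→∞ = 1761.0625 + 1615.723 = 3376.7855 ng/mL·h

AUC = 3380 ng/mL·h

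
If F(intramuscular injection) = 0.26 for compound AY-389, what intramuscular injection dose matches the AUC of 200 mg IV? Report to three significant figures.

For equal systemic exposure: F × D_ev = D_iv
D_ev = D_iv / F = 200 / 0.26 = 769.231 mg

D_intramuscular = 769 mg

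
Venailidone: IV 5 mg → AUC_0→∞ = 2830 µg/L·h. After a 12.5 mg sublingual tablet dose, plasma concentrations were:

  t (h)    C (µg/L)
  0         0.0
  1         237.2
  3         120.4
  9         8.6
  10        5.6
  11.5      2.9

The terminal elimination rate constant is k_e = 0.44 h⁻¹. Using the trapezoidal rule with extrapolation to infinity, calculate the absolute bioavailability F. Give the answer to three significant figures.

Trapezoidal AUC_0→11.5 (sublingual tablet):
  [0→1]: (0.0+237.2)/2 × 1 = 118.6
  [1→3]: (237.2+120.4)/2 × 2 = 357.6
  [3→9]: (120.4+8.6)/2 × 6 = 387.0
  [9→10]: (8.6+5.6)/2 × 1 = 7.1
  [10→11.5]: (5.6+2.9)/2 × 1.5 = 6.375
  Sum = 876.675 µg/L·h
Tail: C_last/k_e = 2.9/0.44 = 6.591
AUC_0→∞ (sublingual tablet) = 876.675 + 6.591 = 883.266 µg/L·h
F = (AUC_ev/D_ev)/(AUC_iv/D_iv) = (883.266/12.5)/(2830/5) = 70.66128/566 = 0.1248

F = 0.125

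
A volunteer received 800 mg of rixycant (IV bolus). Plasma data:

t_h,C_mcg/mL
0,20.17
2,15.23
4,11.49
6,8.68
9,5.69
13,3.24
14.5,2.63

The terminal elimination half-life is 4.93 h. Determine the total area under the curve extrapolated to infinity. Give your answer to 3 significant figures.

Trapezoidal AUC_0→14.5:
  [0→2]: (20.17+15.23)/2 × 2 = 35.4
  [2→4]: (15.23+11.49)/2 × 2 = 26.72
  [4→6]: (11.49+8.68)/2 × 2 = 20.17
  [6→9]: (8.68+5.69)/2 × 3 = 21.555
  [9→13]: (5.69+3.24)/2 × 4 = 17.86
  [13→14.5]: (3.24+2.63)/2 × 1.5 = 4.4025
  Sum = 126.1075 mcg/mL·h
k_e = ln2 / t½ = 0.693147 / 4.93 = 0.1406 h^-1
Extrapolated tail: C_last / k_e = 2.63 / 0.1406 = 18.706
AUC_0→∞ = 126.1075 + 18.706 = 144.8135 mcg/mL·h

AUC = 145 mcg/mL·h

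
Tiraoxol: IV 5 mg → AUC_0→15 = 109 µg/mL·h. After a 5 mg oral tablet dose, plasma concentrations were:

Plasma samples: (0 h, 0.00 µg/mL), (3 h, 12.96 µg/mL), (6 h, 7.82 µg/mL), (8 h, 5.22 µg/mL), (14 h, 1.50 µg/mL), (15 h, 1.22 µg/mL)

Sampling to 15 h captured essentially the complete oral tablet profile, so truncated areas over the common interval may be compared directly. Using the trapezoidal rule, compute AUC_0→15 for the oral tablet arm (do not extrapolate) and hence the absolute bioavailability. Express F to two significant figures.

F = 0.78

Trapezoidal AUC_0→15 (oral tablet):
  [0→3]: (0.00+12.96)/2 × 3 = 19.44
  [3→6]: (12.96+7.82)/2 × 3 = 31.17
  [6→8]: (7.82+5.22)/2 × 2 = 13.04
  [8→14]: (5.22+1.50)/2 × 6 = 20.16
  [14→15]: (1.50+1.22)/2 × 1 = 1.36
  Sum = 85.17 µg/mL·h
F = (AUC_ev/D_ev)/(AUC_iv/D_iv) = (85.17/5)/(109/5) = 17.034/21.8 = 0.7814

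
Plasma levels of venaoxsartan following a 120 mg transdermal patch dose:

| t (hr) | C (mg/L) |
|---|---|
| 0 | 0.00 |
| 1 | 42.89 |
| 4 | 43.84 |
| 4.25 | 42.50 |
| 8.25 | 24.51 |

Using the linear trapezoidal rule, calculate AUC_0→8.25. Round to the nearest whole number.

Trapezoidal AUC_0→8.25:
  [0→1]: (0.00+42.89)/2 × 1 = 21.445
  [1→4]: (42.89+43.84)/2 × 3 = 130.095
  [4→4.25]: (43.84+42.50)/2 × 0.25 = 10.7925
  [4.25→8.25]: (42.50+24.51)/2 × 4 = 134.02
  Sum = 296.3525 mg/L·hr

AUC = 296 mg/L·hr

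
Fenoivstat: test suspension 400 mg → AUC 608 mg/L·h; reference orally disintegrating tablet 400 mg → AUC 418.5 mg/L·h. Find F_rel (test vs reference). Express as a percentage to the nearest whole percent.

F_rel = 145%

F_rel = (AUC_test/D_test) / (AUC_ref/D_ref)
      = (608/400) / (418.5/400)
      = 1.52 / 1.04625 = 1.4528 = 145.28%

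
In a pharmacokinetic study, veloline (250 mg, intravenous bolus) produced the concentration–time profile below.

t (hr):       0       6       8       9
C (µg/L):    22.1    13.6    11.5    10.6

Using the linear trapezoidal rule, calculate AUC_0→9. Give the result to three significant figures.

Trapezoidal AUC_0→9:
  [0→6]: (22.1+13.6)/2 × 6 = 107.1
  [6→8]: (13.6+11.5)/2 × 2 = 25.1
  [8→9]: (11.5+10.6)/2 × 1 = 11.05
  Sum = 143.25 µg/L·hr

AUC = 143 µg/L·hr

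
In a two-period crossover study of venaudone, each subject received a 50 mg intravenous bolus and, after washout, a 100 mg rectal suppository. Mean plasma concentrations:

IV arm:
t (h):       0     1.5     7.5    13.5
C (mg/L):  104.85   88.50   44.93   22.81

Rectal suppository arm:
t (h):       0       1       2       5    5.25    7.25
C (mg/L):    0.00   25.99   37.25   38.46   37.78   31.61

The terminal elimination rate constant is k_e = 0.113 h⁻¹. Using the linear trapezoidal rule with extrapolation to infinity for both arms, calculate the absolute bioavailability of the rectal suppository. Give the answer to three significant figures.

Trapezoidal AUC_0→13.5 (IV):
  [0→1.5]: (104.85+88.50)/2 × 1.5 = 145.0125
  [1.5→7.5]: (88.50+44.93)/2 × 6 = 400.29
  [7.5→13.5]: (44.93+22.81)/2 × 6 = 203.22
  Sum = 748.5225 mg/L·h
IV tail: 22.81/0.113 = 201.858; AUC_iv,0→∞ = 748.5225 + 201.858 = 950.3805 mg/L·h
Trapezoidal AUC_0→7.25 (rectal suppository):
  [0→1]: (0.00+25.99)/2 × 1 = 12.995
  [1→2]: (25.99+37.25)/2 × 1 = 31.62
  [2→5]: (37.25+38.46)/2 × 3 = 113.565
  [5→5.25]: (38.46+37.78)/2 × 0.25 = 9.53
  [5.25→7.25]: (37.78+31.61)/2 × 2 = 69.39
  Sum = 237.1 mg/L·h
rectal suppository tail: 31.61/0.113 = 279.735; AUC_ev,0→∞ = 237.1 + 279.735 = 516.835 mg/L·h
F = (AUC_ev/D_ev)/(AUC_iv/D_iv) = (516.835/100)/(950.3805/50) = 5.16835/19.00761 = 0.2719

F = 0.272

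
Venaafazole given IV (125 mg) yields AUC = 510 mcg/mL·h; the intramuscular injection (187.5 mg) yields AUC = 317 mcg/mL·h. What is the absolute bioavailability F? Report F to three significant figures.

F = 0.414

F = (AUC_ev / D_ev) / (AUC_iv / D_iv)
  = (317/187.5) / (510/125)
  = 1.69067 / 4.08 = 0.4144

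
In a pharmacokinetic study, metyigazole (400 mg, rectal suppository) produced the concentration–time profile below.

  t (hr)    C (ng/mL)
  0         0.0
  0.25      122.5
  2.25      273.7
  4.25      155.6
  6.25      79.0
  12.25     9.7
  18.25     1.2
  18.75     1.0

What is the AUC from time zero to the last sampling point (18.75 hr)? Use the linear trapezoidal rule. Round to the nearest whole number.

AUC = 1375 ng/mL·hr

Trapezoidal AUC_0→18.75:
  [0→0.25]: (0.0+122.5)/2 × 0.25 = 15.3125
  [0.25→2.25]: (122.5+273.7)/2 × 2 = 396.2
  [2.25→4.25]: (273.7+155.6)/2 × 2 = 429.3
  [4.25→6.25]: (155.6+79.0)/2 × 2 = 234.6
  [6.25→12.25]: (79.0+9.7)/2 × 6 = 266.1
  [12.25→18.25]: (9.7+1.2)/2 × 6 = 32.7
  [18.25→18.75]: (1.2+1.0)/2 × 0.5 = 0.55
  Sum = 1374.7625 ng/mL·hr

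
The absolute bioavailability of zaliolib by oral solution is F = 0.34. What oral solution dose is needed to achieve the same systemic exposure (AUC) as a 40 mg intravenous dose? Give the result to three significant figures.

For equal systemic exposure: F × D_ev = D_iv
D_ev = D_iv / F = 40 / 0.34 = 117.647 mg

D_oral = 118 mg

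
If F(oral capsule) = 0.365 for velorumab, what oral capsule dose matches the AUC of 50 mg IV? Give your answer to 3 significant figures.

For equal systemic exposure: F × D_ev = D_iv
D_ev = D_iv / F = 50 / 0.365 = 136.986 mg

D_oral = 137 mg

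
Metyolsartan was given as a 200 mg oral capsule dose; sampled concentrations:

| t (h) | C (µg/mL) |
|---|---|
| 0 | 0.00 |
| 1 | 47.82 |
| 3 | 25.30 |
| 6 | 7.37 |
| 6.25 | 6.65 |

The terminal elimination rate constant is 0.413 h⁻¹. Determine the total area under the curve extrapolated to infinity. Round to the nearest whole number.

AUC = 164 µg/mL·h

Trapezoidal AUC_0→6.25:
  [0→1]: (0.00+47.82)/2 × 1 = 23.91
  [1→3]: (47.82+25.30)/2 × 2 = 73.12
  [3→6]: (25.30+7.37)/2 × 3 = 49.005
  [6→6.25]: (7.37+6.65)/2 × 0.25 = 1.7525
  Sum = 147.7875 µg/mL·h
Extrapolated tail: C_last / k_e = 6.65 / 0.413 = 16.102
AUC_0→∞ = 147.7875 + 16.102 = 163.8895 µg/mL·h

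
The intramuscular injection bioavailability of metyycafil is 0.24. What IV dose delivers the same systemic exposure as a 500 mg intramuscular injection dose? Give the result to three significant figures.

D_iv = 120 mg

Systemic exposure from an extravascular dose = F × D_ev, so the equivalent IV dose is F × D_ev.
D_iv = F × D_ev = 0.24 × 500 = 120 mg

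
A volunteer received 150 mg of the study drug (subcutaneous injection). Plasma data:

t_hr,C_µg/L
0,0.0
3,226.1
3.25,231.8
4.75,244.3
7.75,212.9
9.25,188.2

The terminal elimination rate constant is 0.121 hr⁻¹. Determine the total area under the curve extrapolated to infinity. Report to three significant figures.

Trapezoidal AUC_0→9.25:
  [0→3]: (0.0+226.1)/2 × 3 = 339.15
  [3→3.25]: (226.1+231.8)/2 × 0.25 = 57.2375
  [3.25→4.75]: (231.8+244.3)/2 × 1.5 = 357.075
  [4.75→7.75]: (244.3+212.9)/2 × 3 = 685.8
  [7.75→9.25]: (212.9+188.2)/2 × 1.5 = 300.825
  Sum = 1740.0875 µg/L·hr
Extrapolated tail: C_last / k_e = 188.2 / 0.121 = 1555.372
AUC_0→∞ = 1740.0875 + 1555.372 = 3295.4595 µg/L·hr

AUC = 3300 µg/L·hr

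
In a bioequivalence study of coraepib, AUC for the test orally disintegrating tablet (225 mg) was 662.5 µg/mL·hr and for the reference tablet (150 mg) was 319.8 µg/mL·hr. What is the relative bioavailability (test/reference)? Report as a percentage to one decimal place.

F_rel = (AUC_test/D_test) / (AUC_ref/D_ref)
      = (662.5/225) / (319.8/150)
      = 2.94444 / 2.132 = 1.3811 = 138.11%

F_rel = 138.1%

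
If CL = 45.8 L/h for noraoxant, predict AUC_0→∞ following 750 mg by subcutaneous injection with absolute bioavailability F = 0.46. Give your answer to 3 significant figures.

AUC = 7.53 mg/L·h

AUC_0→∞ = F × Dose / CL
        = 0.46 × 750 / 45.8 = 7.53275 mg/L·h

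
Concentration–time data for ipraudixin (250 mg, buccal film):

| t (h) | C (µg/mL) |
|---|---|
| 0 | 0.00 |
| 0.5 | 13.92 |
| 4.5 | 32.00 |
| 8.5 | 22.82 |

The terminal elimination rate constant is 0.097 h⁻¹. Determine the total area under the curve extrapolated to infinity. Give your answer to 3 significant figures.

AUC = 440 µg/mL·h

Trapezoidal AUC_0→8.5:
  [0→0.5]: (0.00+13.92)/2 × 0.5 = 3.48
  [0.5→4.5]: (13.92+32.00)/2 × 4 = 91.84
  [4.5→8.5]: (32.00+22.82)/2 × 4 = 109.64
  Sum = 204.96 µg/mL·h
Extrapolated tail: C_last / k_e = 22.82 / 0.097 = 235.258
AUC_0→∞ = 204.96 + 235.258 = 440.218 µg/mL·h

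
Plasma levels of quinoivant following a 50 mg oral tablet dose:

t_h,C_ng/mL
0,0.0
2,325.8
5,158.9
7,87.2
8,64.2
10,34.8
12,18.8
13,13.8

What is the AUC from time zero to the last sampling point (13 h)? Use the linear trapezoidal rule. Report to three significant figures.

AUC = 1540 ng/mL·h

Trapezoidal AUC_0→13:
  [0→2]: (0.0+325.8)/2 × 2 = 325.8
  [2→5]: (325.8+158.9)/2 × 3 = 727.05
  [5→7]: (158.9+87.2)/2 × 2 = 246.1
  [7→8]: (87.2+64.2)/2 × 1 = 75.7
  [8→10]: (64.2+34.8)/2 × 2 = 99.0
  [10→12]: (34.8+18.8)/2 × 2 = 53.6
  [12→13]: (18.8+13.8)/2 × 1 = 16.3
  Sum = 1543.55 ng/mL·h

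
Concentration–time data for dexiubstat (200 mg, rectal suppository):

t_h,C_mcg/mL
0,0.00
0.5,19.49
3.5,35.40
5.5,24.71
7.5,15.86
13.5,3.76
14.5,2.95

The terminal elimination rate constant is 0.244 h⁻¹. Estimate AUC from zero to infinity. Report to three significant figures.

Trapezoidal AUC_0→14.5:
  [0→0.5]: (0.00+19.49)/2 × 0.5 = 4.8725
  [0.5→3.5]: (19.49+35.40)/2 × 3 = 82.335
  [3.5→5.5]: (35.40+24.71)/2 × 2 = 60.11
  [5.5→7.5]: (24.71+15.86)/2 × 2 = 40.57
  [7.5→13.5]: (15.86+3.76)/2 × 6 = 58.86
  [13.5→14.5]: (3.76+2.95)/2 × 1 = 3.355
  Sum = 250.1025 mcg/mL·h
Extrapolated tail: C_last / k_e = 2.95 / 0.244 = 12.090
AUC_0→∞ = 250.1025 + 12.090 = 262.1925 mcg/mL·h

AUC = 262 mcg/mL·h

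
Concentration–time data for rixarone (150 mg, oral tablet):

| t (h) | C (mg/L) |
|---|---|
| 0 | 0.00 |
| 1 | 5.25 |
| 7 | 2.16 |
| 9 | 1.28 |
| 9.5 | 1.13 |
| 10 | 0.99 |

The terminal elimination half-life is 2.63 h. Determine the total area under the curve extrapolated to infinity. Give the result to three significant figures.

Trapezoidal AUC_0→10:
  [0→1]: (0.00+5.25)/2 × 1 = 2.625
  [1→7]: (5.25+2.16)/2 × 6 = 22.23
  [7→9]: (2.16+1.28)/2 × 2 = 3.44
  [9→9.5]: (1.28+1.13)/2 × 0.5 = 0.6025
  [9.5→10]: (1.13+0.99)/2 × 0.5 = 0.53
  Sum = 29.4275 mg/L·h
k_e = ln2 / t½ = 0.693147 / 2.63 = 0.2636 h^-1
Extrapolated tail: C_last / k_e = 0.99 / 0.2636 = 3.756
AUC_0→∞ = 29.4275 + 3.756 = 33.1835 mg/L·h

AUC = 33.2 mg/L·h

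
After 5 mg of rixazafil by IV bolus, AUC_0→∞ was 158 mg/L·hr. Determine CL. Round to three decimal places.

CL = Dose_iv / AUC_0→∞
   = 5 / 158 = 0.0316456 L/hr

CL = 0.032 L/hr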